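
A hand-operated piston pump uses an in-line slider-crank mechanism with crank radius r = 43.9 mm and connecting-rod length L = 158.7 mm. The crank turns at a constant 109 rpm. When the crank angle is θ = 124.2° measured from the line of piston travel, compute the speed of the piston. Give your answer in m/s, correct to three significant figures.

0.348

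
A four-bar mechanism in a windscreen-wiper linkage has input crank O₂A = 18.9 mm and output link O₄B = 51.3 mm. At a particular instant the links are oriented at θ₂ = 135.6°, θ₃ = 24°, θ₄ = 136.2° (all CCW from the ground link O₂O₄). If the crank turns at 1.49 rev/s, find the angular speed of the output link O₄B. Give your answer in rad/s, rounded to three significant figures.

ω₂ = 9.362 rad/s (from 1.49 rev/s).
Differentiating the loop-closure r₂e^{iθ₂}+r₃e^{iθ₃}=r₁+r₄e^{iθ₄} gives r₂ω₂e^{iθ₂}+r₃ω₃e^{iθ₃}=r₄ω₄e^{iθ₄}.
Eliminating the other unknown: ω₄ = r₂ω₂ sin(θ₂−θ₃) / [r₄ sin(θ₄−θ₃)].
Numerator sine = +0.92978; denominator sine = +0.92587.
Result = 0.0189·9.362·(+0.92978) / (0.0513·(+0.92587)) = +3.4637 rad/s; magnitude 3.4637 rad/s.

3.46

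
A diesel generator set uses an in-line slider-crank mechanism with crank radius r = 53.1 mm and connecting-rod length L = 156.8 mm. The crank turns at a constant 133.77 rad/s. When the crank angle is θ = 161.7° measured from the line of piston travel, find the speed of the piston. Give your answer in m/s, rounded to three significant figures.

1.51

ω = 133.8 rad/s
For an in-line slider-crank, x = r cosθ + √(L² − r² sin²θ), so v = −rω sinθ·[1 + r cosθ/√(L² − r² sin²θ)].
With r = 0.0531 m, L = 0.1568 m, θ = 161.7°: √(L² − r² sin²θ) = 0.15591 m.
v = −0.0531·133.8·0.31399·[1 + 0.0531·-0.94943/0.15591] = -1.5092 m/s.
|v| = 1.5092 m/s.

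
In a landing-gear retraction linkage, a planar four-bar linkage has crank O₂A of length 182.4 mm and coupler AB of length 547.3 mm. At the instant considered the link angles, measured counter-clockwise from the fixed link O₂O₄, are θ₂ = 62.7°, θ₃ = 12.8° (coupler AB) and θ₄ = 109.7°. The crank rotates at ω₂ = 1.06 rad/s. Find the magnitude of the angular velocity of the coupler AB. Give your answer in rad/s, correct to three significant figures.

0.260

ω₂ = 1.06 rad/s
Differentiating the loop-closure r₂e^{iθ₂}+r₃e^{iθ₃}=r₁+r₄e^{iθ₄} gives r₂ω₂e^{iθ₂}+r₃ω₃e^{iθ₃}=r₄ω₄e^{iθ₄}.
Eliminating the other unknown: ω₃ = r₂ω₂ sin(θ₄−θ₂) / [r₃ sin(θ₃−θ₄)].
Numerator sine = +0.73135; denominator sine = -0.99276.
Result = 0.1824·1.06·(+0.73135) / (0.5473·(-0.99276)) = -0.26025 rad/s; magnitude 0.26025 rad/s.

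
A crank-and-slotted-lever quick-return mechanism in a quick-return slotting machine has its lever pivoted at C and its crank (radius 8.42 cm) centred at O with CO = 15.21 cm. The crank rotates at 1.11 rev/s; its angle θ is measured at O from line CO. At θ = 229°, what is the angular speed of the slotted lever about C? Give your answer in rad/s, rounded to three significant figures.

ω = 6.974 rad/s (from 1.11 rev/s).
Crank pin A relative to C: A = (d + r cosθ, r sinθ); lever angle φ = atan2(r sinθ, d + r cosθ).
Differentiating tanφ: φ̇ = rω(d cosθ + r)/(d² + r² + 2dr cosθ).
d² + r² + 2dr cosθ = |CA|² = 0.01342 m²;  d cosθ + r = -0.015587 m.
|ω_lever| = |0.0842·6.974·-0.015587| / 0.01342 = 0.68205 rad/s.

0.682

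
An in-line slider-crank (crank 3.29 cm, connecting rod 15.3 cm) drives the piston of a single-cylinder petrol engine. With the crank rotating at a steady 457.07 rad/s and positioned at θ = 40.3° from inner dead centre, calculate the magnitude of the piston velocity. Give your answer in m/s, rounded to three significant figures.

11.3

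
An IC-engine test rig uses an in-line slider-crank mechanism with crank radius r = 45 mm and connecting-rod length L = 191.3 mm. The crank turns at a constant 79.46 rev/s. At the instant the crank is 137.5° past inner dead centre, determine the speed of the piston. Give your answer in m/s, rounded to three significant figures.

12.5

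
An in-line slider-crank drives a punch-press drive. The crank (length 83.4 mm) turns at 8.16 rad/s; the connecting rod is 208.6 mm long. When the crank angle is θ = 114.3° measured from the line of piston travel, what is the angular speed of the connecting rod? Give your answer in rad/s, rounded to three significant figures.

ω = 8.16 rad/s
The rod makes angle φ with the slider axis where L sinφ = r sinθ; differentiating, L cosφ·φ̇ = r ω cosθ.
L cosφ = √(L² − r² sin²θ) = 0.19426 m.
|ω_rod| = r ω |cosθ| / √(L² − r² sin²θ) = 0.0834·8.16·0.41151/0.19426 = 1.4417 rad/s.

1.44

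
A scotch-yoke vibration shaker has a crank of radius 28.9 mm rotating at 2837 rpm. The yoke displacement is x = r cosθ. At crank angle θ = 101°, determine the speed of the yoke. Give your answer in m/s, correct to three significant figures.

ω = 297.1 rad/s (from 2837 rpm).
x = r cosθ ⇒ ẋ = −rω sinθ.
|v| = rω|sinθ| = 0.0289·297.1·|sin 101°| = 8.4282 m/s.

8.43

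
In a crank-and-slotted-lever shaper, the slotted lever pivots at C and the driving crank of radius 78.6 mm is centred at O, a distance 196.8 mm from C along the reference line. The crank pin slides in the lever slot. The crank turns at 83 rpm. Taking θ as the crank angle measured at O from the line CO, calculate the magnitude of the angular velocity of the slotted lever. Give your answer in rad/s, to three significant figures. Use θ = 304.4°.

2.08

ω = 8.692 rad/s (from 83 rpm).
Crank pin A relative to C: A = (d + r cosθ, r sinθ); lever angle φ = atan2(r sinθ, d + r cosθ).
Differentiating tanφ: φ̇ = rω(d cosθ + r)/(d² + r² + 2dr cosθ).
d² + r² + 2dr cosθ = |CA|² = 0.0623866 m²;  d cosθ + r = +0.18979 m.
|ω_lever| = |0.0786·8.692·+0.18979| / 0.0623866 = 2.0783 rad/s.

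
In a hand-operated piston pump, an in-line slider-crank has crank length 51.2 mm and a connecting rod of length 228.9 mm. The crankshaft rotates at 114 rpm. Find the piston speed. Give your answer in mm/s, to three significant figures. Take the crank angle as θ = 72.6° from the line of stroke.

623

ω = 2π·114/60 = 11.94 rad/s
For an in-line slider-crank, x = r cosθ + √(L² − r² sin²θ), so v = −rω sinθ·[1 + r cosθ/√(L² − r² sin²θ)].
With r = 0.0512 m, L = 0.2289 m, θ = 72.6°: √(L² − r² sin²θ) = 0.22363 m.
v = −0.0512·11.94·0.95424·[1 + 0.0512·0.29904/0.22363] = -0.62319 m/s.
|v| = 0.62319 m/s = 623.19 mm/s.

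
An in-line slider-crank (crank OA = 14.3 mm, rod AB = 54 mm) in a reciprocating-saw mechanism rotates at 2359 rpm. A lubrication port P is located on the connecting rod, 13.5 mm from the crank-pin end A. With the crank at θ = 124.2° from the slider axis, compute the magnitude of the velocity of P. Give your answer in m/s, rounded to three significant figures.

ω = 247 rad/s.  Crank-pin speed |V_A| = rω = 3.5326 m/s, perpendicular to OA.
Rod angle: sinφ = −(r/L) sinθ ⇒ φ = -12.652°; ω_rod = −rω cosθ/√(L²−r²sin²θ) = +37.686 rad/s.
V_P = V_A + ω_rod × AP, with AP = 0.0135 m along the rod.
Components: V_Px = −rω sinθ − a·ω_rod·sinφ = -2.8103 m/s;  V_Py = rω cosθ + a·ω_rod·cosφ = -1.4892 m/s.
|V_P| = √(V_Px² + V_Py²) = 3.1805 m/s.

3.18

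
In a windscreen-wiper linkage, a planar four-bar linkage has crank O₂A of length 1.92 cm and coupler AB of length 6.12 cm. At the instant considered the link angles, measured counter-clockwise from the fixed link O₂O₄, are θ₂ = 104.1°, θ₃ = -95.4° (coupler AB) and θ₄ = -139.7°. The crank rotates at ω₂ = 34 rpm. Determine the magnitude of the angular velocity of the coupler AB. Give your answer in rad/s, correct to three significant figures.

ω₂ = 3.56 rad/s (from 34 rpm).
Differentiating the loop-closure r₂e^{iθ₂}+r₃e^{iθ₃}=r₁+r₄e^{iθ₄} gives r₂ω₂e^{iθ₂}+r₃ω₃e^{iθ₃}=r₄ω₄e^{iθ₄}.
Eliminating the other unknown: ω₃ = r₂ω₂ sin(θ₄−θ₂) / [r₃ sin(θ₃−θ₄)].
Numerator sine = +0.89726; denominator sine = +0.69842.
Result = 0.0192·3.56·(+0.89726) / (0.0612·(+0.69842)) = +1.435 rad/s; magnitude 1.435 rad/s.

1.44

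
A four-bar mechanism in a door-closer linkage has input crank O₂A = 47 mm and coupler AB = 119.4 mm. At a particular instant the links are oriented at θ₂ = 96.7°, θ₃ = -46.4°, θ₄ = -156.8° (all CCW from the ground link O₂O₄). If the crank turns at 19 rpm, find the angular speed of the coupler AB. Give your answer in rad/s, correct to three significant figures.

0.801

ω₂ = 1.99 rad/s (from 19 rpm).
Differentiating the loop-closure r₂e^{iθ₂}+r₃e^{iθ₃}=r₁+r₄e^{iθ₄} gives r₂ω₂e^{iθ₂}+r₃ω₃e^{iθ₃}=r₄ω₄e^{iθ₄}.
Eliminating the other unknown: ω₃ = r₂ω₂ sin(θ₄−θ₂) / [r₃ sin(θ₃−θ₄)].
Numerator sine = +0.95882; denominator sine = +0.93728.
Result = 0.047·1.99·(+0.95882) / (0.1194·(+0.93728)) = +0.8012 rad/s; magnitude 0.8012 rad/s.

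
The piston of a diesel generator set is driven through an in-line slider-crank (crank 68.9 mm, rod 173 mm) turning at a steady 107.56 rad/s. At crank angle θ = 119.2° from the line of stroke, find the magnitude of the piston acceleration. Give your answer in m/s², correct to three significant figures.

ω = 107.6 rad/s
x(θ) = r cosθ + √(L² − r² sin²θ); with ω constant, a = ω²·d²x/dθ².
d²x/dθ² = −r cosθ − r²(cos2θ)/√u − r⁴ sin²2θ/(4u^{3/2}),  u = L² − r² sin²θ = 0.0263117 m².
Substituting r = 0.0689 m, L = 0.173 m, θ = 119.2°: d²x/dθ² = +0.047991 m.
a = ω²·d²x/dθ² = (107.6)²·(+0.047991) = +555.21 m/s²;  |a| = 555.21 m/s².

555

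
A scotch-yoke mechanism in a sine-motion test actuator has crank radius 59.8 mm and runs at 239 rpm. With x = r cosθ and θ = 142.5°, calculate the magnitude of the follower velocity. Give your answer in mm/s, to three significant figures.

911

ω = 25.03 rad/s (from 239 rpm).
x = r cosθ ⇒ ẋ = −rω sinθ.
|v| = rω|sinθ| = 0.0598·25.03·|sin 142.5°| = 0.91112 m/s = 911.12 mm/s.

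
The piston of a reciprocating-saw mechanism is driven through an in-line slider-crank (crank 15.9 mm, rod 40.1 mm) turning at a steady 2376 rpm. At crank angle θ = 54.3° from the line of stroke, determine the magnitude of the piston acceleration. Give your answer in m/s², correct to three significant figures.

459

ω = 2π·2376/60 = 248.8 rad/s
x(θ) = r cosθ + √(L² − r² sin²θ); with ω constant, a = ω²·d²x/dθ².
d²x/dθ² = −r cosθ − r²(cos2θ)/√u − r⁴ sin²2θ/(4u^{3/2}),  u = L² − r² sin²θ = 0.00144129 m².
Substituting r = 0.0159 m, L = 0.0401 m, θ = 54.3°: d²x/dθ² = -0.0074166 m.
a = ω²·d²x/dθ² = (248.8)²·(-0.0074166) = -459.15 m/s²;  |a| = 459.15 m/s².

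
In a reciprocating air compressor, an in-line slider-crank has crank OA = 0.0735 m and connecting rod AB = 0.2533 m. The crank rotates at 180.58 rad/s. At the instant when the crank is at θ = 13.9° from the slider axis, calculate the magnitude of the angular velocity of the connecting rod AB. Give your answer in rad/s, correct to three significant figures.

ω = 180.6 rad/s
The rod makes angle φ with the slider axis where L sinφ = r sinθ; differentiating, L cosφ·φ̇ = r ω cosθ.
L cosφ = √(L² − r² sin²θ) = 0.25268 m.
|ω_rod| = r ω |cosθ| / √(L² − r² sin²θ) = 0.0735·180.6·0.97072/0.25268 = 50.988 rad/s.

51.0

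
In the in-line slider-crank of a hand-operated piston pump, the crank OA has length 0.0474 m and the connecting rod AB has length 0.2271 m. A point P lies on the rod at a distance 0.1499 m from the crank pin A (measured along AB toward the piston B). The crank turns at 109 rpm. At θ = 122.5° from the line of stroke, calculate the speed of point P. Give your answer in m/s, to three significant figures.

0.433

ω = 11.41 rad/s.  Crank-pin speed |V_A| = rω = 0.54105 m/s, perpendicular to OA.
Rod angle: sinφ = −(r/L) sinθ ⇒ φ = -10.139°; ω_rod = −rω cosθ/√(L²−r²sin²θ) = +1.3004 rad/s.
V_P = V_A + ω_rod × AP, with AP = 0.1499 m along the rod.
Components: V_Px = −rω sinθ − a·ω_rod·sinφ = -0.422 m/s;  V_Py = rω cosθ + a·ω_rod·cosφ = -0.098821 m/s.
|V_P| = √(V_Px² + V_Py²) = 0.43342 m/s.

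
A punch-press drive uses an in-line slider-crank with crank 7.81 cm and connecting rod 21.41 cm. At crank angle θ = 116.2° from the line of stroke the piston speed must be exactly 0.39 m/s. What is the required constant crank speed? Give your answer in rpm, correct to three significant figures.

64.1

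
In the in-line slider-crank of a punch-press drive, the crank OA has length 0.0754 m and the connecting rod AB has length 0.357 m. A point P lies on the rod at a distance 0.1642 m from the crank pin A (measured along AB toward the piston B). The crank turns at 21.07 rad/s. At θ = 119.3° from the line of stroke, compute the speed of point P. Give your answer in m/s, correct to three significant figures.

ω = 21.07 rad/s.  Crank-pin speed |V_A| = rω = 1.5887 m/s, perpendicular to OA.
Rod angle: sinφ = −(r/L) sinθ ⇒ φ = -10.614°; ω_rod = −rω cosθ/√(L²−r²sin²θ) = +2.2157 rad/s.
V_P = V_A + ω_rod × AP, with AP = 0.1642 m along the rod.
Components: V_Px = −rω sinθ − a·ω_rod·sinφ = -1.3184 m/s;  V_Py = rω cosθ + a·ω_rod·cosφ = -0.41988 m/s.
|V_P| = √(V_Px² + V_Py²) = 1.3837 m/s.

1.38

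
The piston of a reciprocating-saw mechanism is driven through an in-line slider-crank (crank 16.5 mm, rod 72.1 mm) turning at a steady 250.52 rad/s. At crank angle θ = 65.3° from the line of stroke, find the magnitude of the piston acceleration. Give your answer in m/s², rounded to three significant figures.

277

ω = 250.5 rad/s
x(θ) = r cosθ + √(L² − r² sin²θ); with ω constant, a = ω²·d²x/dθ².
d²x/dθ² = −r cosθ − r²(cos2θ)/√u − r⁴ sin²2θ/(4u^{3/2}),  u = L² − r² sin²θ = 0.0049737 m².
Substituting r = 0.0165 m, L = 0.0721 m, θ = 65.3°: d²x/dθ² = -0.004413 m.
a = ω²·d²x/dθ² = (250.5)²·(-0.004413) = -276.96 m/s²;  |a| = 276.96 m/s².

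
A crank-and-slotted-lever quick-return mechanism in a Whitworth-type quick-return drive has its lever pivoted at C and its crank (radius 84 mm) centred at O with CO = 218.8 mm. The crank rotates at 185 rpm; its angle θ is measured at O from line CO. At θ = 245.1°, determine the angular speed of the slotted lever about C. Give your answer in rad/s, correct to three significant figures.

0.335

ω = 19.37 rad/s (from 185 rpm).
Crank pin A relative to C: A = (d + r cosθ, r sinθ); lever angle φ = atan2(r sinθ, d + r cosθ).
Differentiating tanφ: φ̇ = rω(d cosθ + r)/(d² + r² + 2dr cosθ).
d² + r² + 2dr cosθ = |CA|² = 0.0394528 m²;  d cosθ + r = -0.0081226 m.
|ω_lever| = |0.084·19.37·-0.0081226| / 0.0394528 = 0.33504 rad/s.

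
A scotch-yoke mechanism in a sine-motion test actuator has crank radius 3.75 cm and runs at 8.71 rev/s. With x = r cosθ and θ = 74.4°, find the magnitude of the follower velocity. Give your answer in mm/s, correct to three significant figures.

ω = 54.73 rad/s (from 8.71 rev/s).
x = r cosθ ⇒ ẋ = −rω sinθ.
|v| = rω|sinθ| = 0.0375·54.73·|sin 74.4°| = 1.9766 m/s = 1976.6 mm/s.

1980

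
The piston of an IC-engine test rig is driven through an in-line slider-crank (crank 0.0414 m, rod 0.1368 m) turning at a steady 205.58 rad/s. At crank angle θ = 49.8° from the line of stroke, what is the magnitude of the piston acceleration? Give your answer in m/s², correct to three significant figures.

1050

ω = 205.6 rad/s
x(θ) = r cosθ + √(L² − r² sin²θ); with ω constant, a = ω²·d²x/dθ².
d²x/dθ² = −r cosθ − r²(cos2θ)/√u − r⁴ sin²2θ/(4u^{3/2}),  u = L² − r² sin²θ = 0.0177143 m².
Substituting r = 0.0414 m, L = 0.1368 m, θ = 49.8°: d²x/dθ² = -0.024877 m.
a = ω²·d²x/dθ² = (205.6)²·(-0.024877) = -1051.4 m/s²;  |a| = 1051.4 m/s².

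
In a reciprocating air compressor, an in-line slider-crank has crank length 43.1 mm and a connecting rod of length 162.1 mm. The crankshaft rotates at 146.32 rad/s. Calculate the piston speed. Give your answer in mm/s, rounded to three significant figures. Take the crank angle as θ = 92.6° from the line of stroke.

ω = 146.3 rad/s
For an in-line slider-crank, x = r cosθ + √(L² − r² sin²θ), so v = −rω sinθ·[1 + r cosθ/√(L² − r² sin²θ)].
With r = 0.0431 m, L = 0.1621 m, θ = 92.6°: √(L² − r² sin²θ) = 0.15628 m.
v = −0.0431·146.3·0.99897·[1 + 0.0431·-0.04536/0.15628] = -6.2211 m/s.
|v| = 6.2211 m/s = 6221.1 mm/s.

6220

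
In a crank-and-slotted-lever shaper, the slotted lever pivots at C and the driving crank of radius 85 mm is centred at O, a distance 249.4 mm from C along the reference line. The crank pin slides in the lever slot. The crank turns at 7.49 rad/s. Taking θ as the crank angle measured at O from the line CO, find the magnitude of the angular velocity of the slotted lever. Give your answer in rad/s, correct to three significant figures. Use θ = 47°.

1.65

ω = 7.49 rad/s
Crank pin A relative to C: A = (d + r cosθ, r sinθ); lever angle φ = atan2(r sinθ, d + r cosθ).
Differentiating tanφ: φ̇ = rω(d cosθ + r)/(d² + r² + 2dr cosθ).
d² + r² + 2dr cosθ = |CA|² = 0.0983407 m²;  d cosθ + r = +0.25509 m.
|ω_lever| = |0.085·7.49·+0.25509| / 0.0983407 = 1.6514 rad/s.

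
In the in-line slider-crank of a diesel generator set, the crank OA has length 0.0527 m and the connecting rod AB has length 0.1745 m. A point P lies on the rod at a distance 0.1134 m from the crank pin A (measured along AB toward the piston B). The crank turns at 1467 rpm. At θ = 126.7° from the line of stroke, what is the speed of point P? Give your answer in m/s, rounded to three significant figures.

ω = 153.6 rad/s.  Crank-pin speed |V_A| = rω = 8.096 m/s, perpendicular to OA.
Rod angle: sinφ = −(r/L) sinθ ⇒ φ = -14.013°; ω_rod = −rω cosθ/√(L²−r²sin²θ) = +28.577 rad/s.
V_P = V_A + ω_rod × AP, with AP = 0.1134 m along the rod.
Components: V_Px = −rω sinθ − a·ω_rod·sinφ = -5.7065 m/s;  V_Py = rω cosθ + a·ω_rod·cosφ = -1.6941 m/s.
|V_P| = √(V_Px² + V_Py²) = 5.9526 m/s.

5.95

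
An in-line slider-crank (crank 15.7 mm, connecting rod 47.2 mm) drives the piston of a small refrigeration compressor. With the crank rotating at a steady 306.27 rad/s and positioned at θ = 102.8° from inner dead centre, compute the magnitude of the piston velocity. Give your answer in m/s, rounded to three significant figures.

4.32

ω = 306.3 rad/s
For an in-line slider-crank, x = r cosθ + √(L² − r² sin²θ), so v = −rω sinθ·[1 + r cosθ/√(L² − r² sin²θ)].
With r = 0.0157 m, L = 0.0472 m, θ = 102.8°: √(L² − r² sin²θ) = 0.044648 m.
v = −0.0157·306.3·0.97515·[1 + 0.0157·-0.22155/0.044648] = -4.3237 m/s.
|v| = 4.3237 m/s.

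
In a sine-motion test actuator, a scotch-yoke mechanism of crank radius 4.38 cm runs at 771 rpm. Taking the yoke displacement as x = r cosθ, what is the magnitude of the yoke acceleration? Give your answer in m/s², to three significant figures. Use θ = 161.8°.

ω = 80.74 rad/s (from 771 rpm).
x = r cosθ ⇒ ẍ = −rω² cosθ (ω constant).
|a| = rω²|cosθ| = 0.0438·(80.74)²·|cos 161.8°| = 271.24 m/s².

271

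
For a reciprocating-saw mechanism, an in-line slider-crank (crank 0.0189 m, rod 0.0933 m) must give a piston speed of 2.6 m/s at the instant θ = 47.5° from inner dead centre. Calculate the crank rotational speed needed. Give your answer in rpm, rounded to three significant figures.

For an in-line slider-crank, |v_piston| = rω|sinθ|·[1 + r cosθ/√(L² − r² sin²θ)].
With r = 0.0189 m, L = 0.0933 m, θ = 47.5°: the bracketed kinematic factor |dx/dθ| = 0.015863 m.
ω = v/|dx/dθ| = 2.6/0.015863 = 163.9 rad/s.
N = 60ω/(2π) = 1565.1 rpm.

1570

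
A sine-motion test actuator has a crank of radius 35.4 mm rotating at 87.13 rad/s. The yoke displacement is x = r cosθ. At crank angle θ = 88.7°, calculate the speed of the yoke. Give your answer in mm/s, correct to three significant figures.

ω = 87.13 rad/s
x = r cosθ ⇒ ẋ = −rω sinθ.
|v| = rω|sinθ| = 0.0354·87.13·|sin 88.7°| = 3.0836 m/s = 3083.6 mm/s.

3080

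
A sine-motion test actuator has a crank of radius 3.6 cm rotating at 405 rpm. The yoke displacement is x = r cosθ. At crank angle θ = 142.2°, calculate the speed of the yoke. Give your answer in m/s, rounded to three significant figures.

0.936

ω = 42.41 rad/s (from 405 rpm).
x = r cosθ ⇒ ẋ = −rω sinθ.
|v| = rω|sinθ| = 0.036·42.41·|sin 142.2°| = 0.9358 m/s.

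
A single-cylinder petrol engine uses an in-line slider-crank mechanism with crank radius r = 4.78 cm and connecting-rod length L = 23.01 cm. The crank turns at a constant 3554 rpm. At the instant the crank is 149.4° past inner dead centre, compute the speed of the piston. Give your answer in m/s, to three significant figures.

7.43

ω = 2π·3554/60 = 372.2 rad/s
For an in-line slider-crank, x = r cosθ + √(L² − r² sin²θ), so v = −rω sinθ·[1 + r cosθ/√(L² − r² sin²θ)].
With r = 0.0478 m, L = 0.2301 m, θ = 149.4°: √(L² − r² sin²θ) = 0.22881 m.
v = −0.0478·372.2·0.50904·[1 + 0.0478·-0.86074/0.22881] = -7.4274 m/s.
|v| = 7.4274 m/s.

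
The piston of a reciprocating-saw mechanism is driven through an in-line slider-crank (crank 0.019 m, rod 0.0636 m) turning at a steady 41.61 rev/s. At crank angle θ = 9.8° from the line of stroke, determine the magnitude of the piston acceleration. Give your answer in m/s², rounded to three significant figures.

ω = 2π·41.6 = 261.4 rad/s
x(θ) = r cosθ + √(L² − r² sin²θ); with ω constant, a = ω²·d²x/dθ².
d²x/dθ² = −r cosθ − r²(cos2θ)/√u − r⁴ sin²2θ/(4u^{3/2}),  u = L² − r² sin²θ = 0.0040345 m².
Substituting r = 0.019 m, L = 0.0636 m, θ = 9.8°: d²x/dθ² = -0.024091 m.
a = ω²·d²x/dθ² = (261.4)²·(-0.024091) = -1646.7 m/s²;  |a| = 1646.7 m/s².

1650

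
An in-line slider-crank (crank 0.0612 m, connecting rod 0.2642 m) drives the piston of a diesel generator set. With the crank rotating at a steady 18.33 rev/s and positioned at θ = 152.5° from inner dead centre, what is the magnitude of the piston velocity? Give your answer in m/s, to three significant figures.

ω = 2π·18.3 = 115.2 rad/s
For an in-line slider-crank, x = r cosθ + √(L² − r² sin²θ), so v = −rω sinθ·[1 + r cosθ/√(L² − r² sin²θ)].
With r = 0.0612 m, L = 0.2642 m, θ = 152.5°: √(L² − r² sin²θ) = 0.26268 m.
v = −0.0612·115.2·0.46175·[1 + 0.0612·-0.88701/0.26268] = -2.582 m/s.
|v| = 2.582 m/s.

2.58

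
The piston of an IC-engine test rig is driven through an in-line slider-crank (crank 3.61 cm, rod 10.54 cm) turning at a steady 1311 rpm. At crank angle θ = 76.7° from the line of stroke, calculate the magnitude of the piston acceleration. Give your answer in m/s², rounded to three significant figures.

ω = 2π·1311/60 = 137.3 rad/s
x(θ) = r cosθ + √(L² − r² sin²θ); with ω constant, a = ω²·d²x/dθ².
d²x/dθ² = −r cosθ − r²(cos2θ)/√u − r⁴ sin²2θ/(4u^{3/2}),  u = L² − r² sin²θ = 0.00987492 m².
Substituting r = 0.0361 m, L = 0.1054 m, θ = 76.7°: d²x/dθ² = +0.0033347 m.
a = ω²·d²x/dθ² = (137.3)²·(+0.0033347) = +62.853 m/s²;  |a| = 62.853 m/s².

62.9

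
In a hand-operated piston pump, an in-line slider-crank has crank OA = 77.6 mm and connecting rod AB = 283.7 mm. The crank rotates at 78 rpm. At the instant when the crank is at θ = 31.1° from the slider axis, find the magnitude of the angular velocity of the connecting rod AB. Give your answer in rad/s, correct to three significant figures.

ω = 8.168 rad/s (converted from 78 rpm).
The rod makes angle φ with the slider axis where L sinφ = r sinθ; differentiating, L cosφ·φ̇ = r ω cosθ.
L cosφ = √(L² − r² sin²θ) = 0.28085 m.
|ω_rod| = r ω |cosθ| / √(L² − r² sin²θ) = 0.0776·8.168·0.85627/0.28085 = 1.9325 rad/s.

1.93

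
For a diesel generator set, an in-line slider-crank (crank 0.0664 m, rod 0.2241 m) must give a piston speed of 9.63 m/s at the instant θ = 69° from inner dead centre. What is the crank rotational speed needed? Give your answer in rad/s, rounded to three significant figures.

For an in-line slider-crank, |v_piston| = rω|sinθ|·[1 + r cosθ/√(L² − r² sin²θ)].
With r = 0.0664 m, L = 0.2241 m, θ = 69°: the bracketed kinematic factor |dx/dθ| = 0.068839 m.
ω = v/|dx/dθ| = 9.63/0.068839 = 139.89 rad/s.

140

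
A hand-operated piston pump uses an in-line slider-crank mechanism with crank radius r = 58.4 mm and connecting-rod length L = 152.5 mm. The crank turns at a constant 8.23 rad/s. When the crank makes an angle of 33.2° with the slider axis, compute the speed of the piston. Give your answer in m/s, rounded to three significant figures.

ω = 8.23 rad/s
For an in-line slider-crank, x = r cosθ + √(L² − r² sin²θ), so v = −rω sinθ·[1 + r cosθ/√(L² − r² sin²θ)].
With r = 0.0584 m, L = 0.1525 m, θ = 33.2°: √(L² − r² sin²θ) = 0.14911 m.
v = −0.0584·8.23·0.54756·[1 + 0.0584·0.83676/0.14911] = -0.34943 m/s.
|v| = 0.34943 m/s.

0.349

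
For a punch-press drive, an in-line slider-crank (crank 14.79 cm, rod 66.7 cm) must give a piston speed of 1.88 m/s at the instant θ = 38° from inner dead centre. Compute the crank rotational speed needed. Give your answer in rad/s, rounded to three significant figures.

For an in-line slider-crank, |v_piston| = rω|sinθ|·[1 + r cosθ/√(L² − r² sin²θ)].
With r = 0.1479 m, L = 0.667 m, θ = 38°: the bracketed kinematic factor |dx/dθ| = 0.10712 m.
ω = v/|dx/dθ| = 1.88/0.10712 = 17.551 rad/s.

17.6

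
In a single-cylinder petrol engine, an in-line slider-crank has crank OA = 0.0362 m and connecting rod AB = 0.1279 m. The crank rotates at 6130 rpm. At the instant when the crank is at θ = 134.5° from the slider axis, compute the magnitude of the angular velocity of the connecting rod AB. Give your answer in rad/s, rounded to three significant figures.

ω = 641.9 rad/s (converted from 6130 rpm).
The rod makes angle φ with the slider axis where L sinφ = r sinθ; differentiating, L cosφ·φ̇ = r ω cosθ.
L cosφ = √(L² − r² sin²θ) = 0.12527 m.
|ω_rod| = r ω |cosθ| / √(L² − r² sin²θ) = 0.0362·641.9·0.70091/0.12527 = 130.02 rad/s.

130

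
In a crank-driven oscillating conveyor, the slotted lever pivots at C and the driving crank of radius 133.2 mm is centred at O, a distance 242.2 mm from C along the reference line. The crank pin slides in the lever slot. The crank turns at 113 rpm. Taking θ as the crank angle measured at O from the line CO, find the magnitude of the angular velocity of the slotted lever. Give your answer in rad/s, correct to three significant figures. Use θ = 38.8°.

ω = 11.83 rad/s (from 113 rpm).
Crank pin A relative to C: A = (d + r cosθ, r sinθ); lever angle φ = atan2(r sinθ, d + r cosθ).
Differentiating tanφ: φ̇ = rω(d cosθ + r)/(d² + r² + 2dr cosθ).
d² + r² + 2dr cosθ = |CA|² = 0.126688 m²;  d cosθ + r = +0.32196 m.
|ω_lever| = |0.1332·11.83·+0.32196| / 0.126688 = 4.0057 rad/s.

4.01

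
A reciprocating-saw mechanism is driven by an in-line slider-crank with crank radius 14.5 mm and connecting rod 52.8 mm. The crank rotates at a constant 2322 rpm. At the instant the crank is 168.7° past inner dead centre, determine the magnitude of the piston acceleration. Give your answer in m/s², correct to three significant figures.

622

ω = 2π·2322/60 = 243.2 rad/s
x(θ) = r cosθ + √(L² − r² sin²θ); with ω constant, a = ω²·d²x/dθ².
d²x/dθ² = −r cosθ − r²(cos2θ)/√u − r⁴ sin²2θ/(4u^{3/2}),  u = L² − r² sin²θ = 0.00277977 m².
Substituting r = 0.0145 m, L = 0.0528 m, θ = 168.7°: d²x/dθ² = +0.010526 m.
a = ω²·d²x/dθ² = (243.2)²·(+0.010526) = +622.38 m/s²;  |a| = 622.38 m/s².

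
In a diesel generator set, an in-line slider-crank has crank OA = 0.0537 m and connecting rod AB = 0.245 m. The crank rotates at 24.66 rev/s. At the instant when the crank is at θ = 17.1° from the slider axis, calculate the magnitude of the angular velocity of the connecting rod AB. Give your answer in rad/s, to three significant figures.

32.5

ω = 154.9 rad/s (converted from 24.66 rev/s).
The rod makes angle φ with the slider axis where L sinφ = r sinθ; differentiating, L cosφ·φ̇ = r ω cosθ.
L cosφ = √(L² − r² sin²θ) = 0.24449 m.
|ω_rod| = r ω |cosθ| / √(L² − r² sin²θ) = 0.0537·154.9·0.95579/0.24449 = 32.527 rad/s.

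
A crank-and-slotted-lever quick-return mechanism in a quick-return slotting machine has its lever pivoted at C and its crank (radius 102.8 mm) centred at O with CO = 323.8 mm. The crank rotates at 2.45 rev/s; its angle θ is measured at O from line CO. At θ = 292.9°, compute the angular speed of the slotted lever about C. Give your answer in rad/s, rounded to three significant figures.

ω = 15.39 rad/s (from 2.45 rev/s).
Crank pin A relative to C: A = (d + r cosθ, r sinθ); lever angle φ = atan2(r sinθ, d + r cosθ).
Differentiating tanφ: φ̇ = rω(d cosθ + r)/(d² + r² + 2dr cosθ).
d² + r² + 2dr cosθ = |CA|² = 0.14132 m²;  d cosθ + r = +0.2288 m.
|ω_lever| = |0.1028·15.39·+0.2288| / 0.14132 = 2.5621 rad/s.

2.56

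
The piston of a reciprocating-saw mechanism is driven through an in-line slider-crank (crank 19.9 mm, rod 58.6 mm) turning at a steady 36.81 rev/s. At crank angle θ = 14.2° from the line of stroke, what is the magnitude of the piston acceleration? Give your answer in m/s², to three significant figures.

1350

ω = 2π·36.8 = 231.3 rad/s
x(θ) = r cosθ + √(L² − r² sin²θ); with ω constant, a = ω²·d²x/dθ².
d²x/dθ² = −r cosθ − r²(cos2θ)/√u − r⁴ sin²2θ/(4u^{3/2}),  u = L² − r² sin²θ = 0.00341013 m².
Substituting r = 0.0199 m, L = 0.0586 m, θ = 14.2°: d²x/dθ² = -0.025302 m.
a = ω²·d²x/dθ² = (231.3)²·(-0.025302) = -1353.5 m/s²;  |a| = 1353.5 m/s².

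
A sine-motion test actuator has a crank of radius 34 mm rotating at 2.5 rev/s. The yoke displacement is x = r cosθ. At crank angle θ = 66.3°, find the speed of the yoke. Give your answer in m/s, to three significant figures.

0.489

ω = 15.71 rad/s (from 2.5 rev/s).
x = r cosθ ⇒ ẋ = −rω sinθ.
|v| = rω|sinθ| = 0.034·15.71·|sin 66.3°| = 0.48903 m/s.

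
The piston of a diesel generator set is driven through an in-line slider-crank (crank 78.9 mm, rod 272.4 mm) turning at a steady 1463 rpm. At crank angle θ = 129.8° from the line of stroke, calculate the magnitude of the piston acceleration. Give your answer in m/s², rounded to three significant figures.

1270

ω = 2π·1463/60 = 153.2 rad/s
x(θ) = r cosθ + √(L² − r² sin²θ); with ω constant, a = ω²·d²x/dθ².
d²x/dθ² = −r cosθ − r²(cos2θ)/√u − r⁴ sin²2θ/(4u^{3/2}),  u = L² − r² sin²θ = 0.0705273 m².
Substituting r = 0.0789 m, L = 0.2724 m, θ = 129.8°: d²x/dθ² = +0.054236 m.
a = ω²·d²x/dθ² = (153.2)²·(+0.054236) = +1273 m/s²;  |a| = 1273 m/s².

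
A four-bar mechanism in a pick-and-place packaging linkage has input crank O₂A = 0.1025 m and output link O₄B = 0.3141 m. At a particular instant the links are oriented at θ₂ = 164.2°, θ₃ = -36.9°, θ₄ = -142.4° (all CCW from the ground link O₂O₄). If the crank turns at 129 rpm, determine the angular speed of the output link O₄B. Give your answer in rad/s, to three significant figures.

ω₂ = 13.51 rad/s (from 129 rpm).
Differentiating the loop-closure r₂e^{iθ₂}+r₃e^{iθ₃}=r₁+r₄e^{iθ₄} gives r₂ω₂e^{iθ₂}+r₃ω₃e^{iθ₃}=r₄ω₄e^{iθ₄}.
Eliminating the other unknown: ω₄ = r₂ω₂ sin(θ₂−θ₃) / [r₄ sin(θ₄−θ₃)].
Numerator sine = -0.36000; denominator sine = -0.96363.
Result = 0.1025·13.51·(-0.36000) / (0.3141·(-0.96363)) = +1.6469 rad/s; magnitude 1.6469 rad/s.

1.65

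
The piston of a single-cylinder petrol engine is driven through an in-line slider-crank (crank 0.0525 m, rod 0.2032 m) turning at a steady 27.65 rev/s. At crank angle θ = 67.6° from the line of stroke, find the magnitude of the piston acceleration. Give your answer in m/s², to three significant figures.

ω = 2π·27.6 = 173.7 rad/s
x(θ) = r cosθ + √(L² − r² sin²θ); with ω constant, a = ω²·d²x/dθ².
d²x/dθ² = −r cosθ − r²(cos2θ)/√u − r⁴ sin²2θ/(4u^{3/2}),  u = L² − r² sin²θ = 0.0389342 m².
Substituting r = 0.0525 m, L = 0.2032 m, θ = 67.6°: d²x/dθ² = -0.010217 m.
a = ω²·d²x/dθ² = (173.7)²·(-0.010217) = -308.38 m/s²;  |a| = 308.38 m/s².

308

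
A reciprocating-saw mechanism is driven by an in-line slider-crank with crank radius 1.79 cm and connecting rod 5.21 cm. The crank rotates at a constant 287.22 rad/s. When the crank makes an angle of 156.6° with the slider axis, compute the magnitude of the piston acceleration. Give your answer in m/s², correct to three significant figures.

996

ω = 287.2 rad/s
x(θ) = r cosθ + √(L² − r² sin²θ); with ω constant, a = ω²·d²x/dθ².
d²x/dθ² = −r cosθ − r²(cos2θ)/√u − r⁴ sin²2θ/(4u^{3/2}),  u = L² − r² sin²θ = 0.00266387 m².
Substituting r = 0.0179 m, L = 0.0521 m, θ = 156.6°: d²x/dθ² = +0.012079 m.
a = ω²·d²x/dθ² = (287.2)²·(+0.012079) = +996.46 m/s²;  |a| = 996.46 m/s².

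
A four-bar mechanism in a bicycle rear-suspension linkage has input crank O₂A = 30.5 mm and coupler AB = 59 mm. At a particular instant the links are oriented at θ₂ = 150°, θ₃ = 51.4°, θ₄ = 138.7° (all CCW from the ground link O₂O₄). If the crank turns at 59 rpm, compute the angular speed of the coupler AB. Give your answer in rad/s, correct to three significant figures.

ω₂ = 6.178 rad/s (from 59 rpm).
Differentiating the loop-closure r₂e^{iθ₂}+r₃e^{iθ₃}=r₁+r₄e^{iθ₄} gives r₂ω₂e^{iθ₂}+r₃ω₃e^{iθ₃}=r₄ω₄e^{iθ₄}.
Eliminating the other unknown: ω₃ = r₂ω₂ sin(θ₄−θ₂) / [r₃ sin(θ₃−θ₄)].
Numerator sine = -0.19595; denominator sine = -0.99889.
Result = 0.0305·6.178·(-0.19595) / (0.059·(-0.99889)) = +0.62654 rad/s; magnitude 0.62654 rad/s.

0.627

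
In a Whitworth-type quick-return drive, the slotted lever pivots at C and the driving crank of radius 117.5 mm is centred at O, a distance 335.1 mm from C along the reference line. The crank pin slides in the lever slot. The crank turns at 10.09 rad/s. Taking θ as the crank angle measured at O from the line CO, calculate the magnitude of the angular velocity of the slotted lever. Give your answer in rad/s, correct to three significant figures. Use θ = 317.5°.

2.35

ω = 10.09 rad/s
Crank pin A relative to C: A = (d + r cosθ, r sinθ); lever angle φ = atan2(r sinθ, d + r cosθ).
Differentiating tanφ: φ̇ = rω(d cosθ + r)/(d² + r² + 2dr cosθ).
d² + r² + 2dr cosθ = |CA|² = 0.184158 m²;  d cosθ + r = +0.36456 m.
|ω_lever| = |0.1175·10.09·+0.36456| / 0.184158 = 2.347 rad/s.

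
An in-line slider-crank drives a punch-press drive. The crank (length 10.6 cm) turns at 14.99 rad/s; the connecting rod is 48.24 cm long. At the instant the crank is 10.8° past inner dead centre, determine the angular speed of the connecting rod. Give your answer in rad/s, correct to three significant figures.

ω = 14.99 rad/s
The rod makes angle φ with the slider axis where L sinφ = r sinθ; differentiating, L cosφ·φ̇ = r ω cosθ.
L cosφ = √(L² − r² sin²θ) = 0.48199 m.
|ω_rod| = r ω |cosθ| / √(L² − r² sin²θ) = 0.106·14.99·0.98229/0.48199 = 3.2382 rad/s.

3.24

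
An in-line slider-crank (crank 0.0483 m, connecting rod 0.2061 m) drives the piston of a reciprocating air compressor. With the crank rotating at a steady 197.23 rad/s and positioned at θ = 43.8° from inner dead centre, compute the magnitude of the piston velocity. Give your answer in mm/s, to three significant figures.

ω = 197.2 rad/s
For an in-line slider-crank, x = r cosθ + √(L² − r² sin²θ), so v = −rω sinθ·[1 + r cosθ/√(L² − r² sin²θ)].
With r = 0.0483 m, L = 0.2061 m, θ = 43.8°: √(L² − r² sin²θ) = 0.20337 m.
v = −0.0483·197.2·0.69214·[1 + 0.0483·0.72176/0.20337] = -7.7237 m/s.
|v| = 7.7237 m/s = 7723.7 mm/s.

7720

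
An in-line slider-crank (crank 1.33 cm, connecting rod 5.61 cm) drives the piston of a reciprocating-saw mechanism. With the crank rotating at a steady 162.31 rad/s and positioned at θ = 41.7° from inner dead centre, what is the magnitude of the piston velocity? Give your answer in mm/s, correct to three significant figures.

1690

ω = 162.3 rad/s
For an in-line slider-crank, x = r cosθ + √(L² − r² sin²θ), so v = −rω sinθ·[1 + r cosθ/√(L² − r² sin²θ)].
With r = 0.0133 m, L = 0.0561 m, θ = 41.7°: √(L² − r² sin²θ) = 0.055398 m.
v = −0.0133·162.3·0.66523·[1 + 0.0133·0.74664/0.055398] = -1.6935 m/s.
|v| = 1.6935 m/s = 1693.5 mm/s.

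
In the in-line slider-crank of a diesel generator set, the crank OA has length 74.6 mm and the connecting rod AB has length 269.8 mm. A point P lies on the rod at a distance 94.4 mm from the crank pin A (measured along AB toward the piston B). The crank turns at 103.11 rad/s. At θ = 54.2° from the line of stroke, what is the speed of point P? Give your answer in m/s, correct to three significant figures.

7.22

ω = 103.1 rad/s.  Crank-pin speed |V_A| = rω = 7.692 m/s, perpendicular to OA.
Rod angle: sinφ = −(r/L) sinθ ⇒ φ = -12.959°; ω_rod = −rω cosθ/√(L²−r²sin²θ) = -17.113 rad/s.
V_P = V_A + ω_rod × AP, with AP = 0.0944 m along the rod.
Components: V_Px = −rω sinθ − a·ω_rod·sinφ = -6.601 m/s;  V_Py = rω cosθ + a·ω_rod·cosφ = +2.9252 m/s.
|V_P| = √(V_Px² + V_Py²) = 7.2201 m/s.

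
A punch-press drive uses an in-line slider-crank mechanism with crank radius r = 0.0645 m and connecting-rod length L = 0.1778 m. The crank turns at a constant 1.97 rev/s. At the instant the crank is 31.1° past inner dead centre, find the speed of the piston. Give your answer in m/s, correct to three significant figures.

0.543

ω = 2π·1.97 = 12.38 rad/s
For an in-line slider-crank, x = r cosθ + √(L² − r² sin²θ), so v = −rω sinθ·[1 + r cosθ/√(L² − r² sin²θ)].
With r = 0.0645 m, L = 0.1778 m, θ = 31.1°: √(L² − r² sin²θ) = 0.17465 m.
v = −0.0645·12.38·0.51653·[1 + 0.0645·0.85627/0.17465] = -0.54279 m/s.
|v| = 0.54279 m/s.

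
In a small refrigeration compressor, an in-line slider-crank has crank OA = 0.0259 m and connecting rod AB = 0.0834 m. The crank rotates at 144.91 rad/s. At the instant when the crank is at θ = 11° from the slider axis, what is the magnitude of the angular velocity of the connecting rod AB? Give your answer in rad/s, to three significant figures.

ω = 144.9 rad/s
The rod makes angle φ with the slider axis where L sinφ = r sinθ; differentiating, L cosφ·φ̇ = r ω cosθ.
L cosφ = √(L² − r² sin²θ) = 0.083253 m.
|ω_rod| = r ω |cosθ| / √(L² − r² sin²θ) = 0.0259·144.9·0.98163/0.083253 = 44.253 rad/s.

44.3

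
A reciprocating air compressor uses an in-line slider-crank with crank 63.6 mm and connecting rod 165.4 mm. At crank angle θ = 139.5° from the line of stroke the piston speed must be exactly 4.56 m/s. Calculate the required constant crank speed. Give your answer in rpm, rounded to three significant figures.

For an in-line slider-crank, |v_piston| = rω|sinθ|·[1 + r cosθ/√(L² − r² sin²θ)].
With r = 0.0636 m, L = 0.1654 m, θ = 139.5°: the bracketed kinematic factor |dx/dθ| = 0.028832 m.
ω = v/|dx/dθ| = 4.56/0.028832 = 158.16 rad/s.
N = 60ω/(2π) = 1510.3 rpm.

1510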